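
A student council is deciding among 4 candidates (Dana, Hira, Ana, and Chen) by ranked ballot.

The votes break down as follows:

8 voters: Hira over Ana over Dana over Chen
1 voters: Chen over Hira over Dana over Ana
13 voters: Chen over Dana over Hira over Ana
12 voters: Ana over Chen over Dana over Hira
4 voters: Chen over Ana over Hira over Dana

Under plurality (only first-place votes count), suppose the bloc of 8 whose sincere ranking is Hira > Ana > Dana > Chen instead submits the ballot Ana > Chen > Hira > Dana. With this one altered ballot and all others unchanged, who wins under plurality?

Ana

First-place totals with the altered ballot: Dana 0, Hira 0, Ana 20, Chen 18.
The switch changes the winner from Chen to Ana.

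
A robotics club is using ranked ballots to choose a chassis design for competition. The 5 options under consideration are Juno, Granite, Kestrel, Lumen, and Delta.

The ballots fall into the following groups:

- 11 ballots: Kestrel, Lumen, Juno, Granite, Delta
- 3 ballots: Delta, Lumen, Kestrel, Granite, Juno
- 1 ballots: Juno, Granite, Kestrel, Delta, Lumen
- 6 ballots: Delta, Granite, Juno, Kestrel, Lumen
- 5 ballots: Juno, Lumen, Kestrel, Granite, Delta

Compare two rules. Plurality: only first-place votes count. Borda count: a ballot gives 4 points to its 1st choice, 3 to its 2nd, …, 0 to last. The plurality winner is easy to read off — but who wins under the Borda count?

Plurality first-place counts: Juno 6, Granite 0, Kestrel 11, Lumen 0, Delta 9 → Kestrel.
Borda totals: Juno 58, Granite 40, Kestrel 68, Lumen 57, Delta 37 → Kestrel.

Kestrel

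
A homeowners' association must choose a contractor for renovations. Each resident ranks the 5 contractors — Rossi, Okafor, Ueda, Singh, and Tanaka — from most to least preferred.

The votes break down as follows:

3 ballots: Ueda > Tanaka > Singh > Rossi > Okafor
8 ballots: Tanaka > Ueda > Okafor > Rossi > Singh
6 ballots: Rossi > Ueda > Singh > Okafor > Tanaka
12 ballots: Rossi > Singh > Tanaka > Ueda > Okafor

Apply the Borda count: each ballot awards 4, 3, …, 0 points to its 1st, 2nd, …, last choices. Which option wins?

Borda scores:
  Rossi: 3·1 + 8·1 + 6·4 + 12·4 = 83
  Okafor: 3·0 + 8·2 + 6·1 + 12·0 = 22
  Ueda: 3·4 + 8·3 + 6·3 + 12·1 = 66
  Singh: 3·2 + 8·0 + 6·2 + 12·3 = 54
  Tanaka: 3·3 + 8·4 + 6·0 + 12·2 = 65
Rossi has the highest total.

Rossi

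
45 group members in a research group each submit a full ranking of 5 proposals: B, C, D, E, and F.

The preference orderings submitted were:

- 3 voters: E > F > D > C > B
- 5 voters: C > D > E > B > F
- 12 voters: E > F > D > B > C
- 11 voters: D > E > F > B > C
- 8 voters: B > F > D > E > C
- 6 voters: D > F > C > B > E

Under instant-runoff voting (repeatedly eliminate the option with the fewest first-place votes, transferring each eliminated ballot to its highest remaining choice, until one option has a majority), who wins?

Round 1: D 17, E 15, B 8, C 5, F 0. F has the fewest and is eliminated.
Round 2: D 17, E 15, B 8, C 5. C has the fewest and is eliminated.
Round 3: D 22, E 15, B 8. B has the fewest and is eliminated.
Round 4: D 30, E 15. D has a majority.

D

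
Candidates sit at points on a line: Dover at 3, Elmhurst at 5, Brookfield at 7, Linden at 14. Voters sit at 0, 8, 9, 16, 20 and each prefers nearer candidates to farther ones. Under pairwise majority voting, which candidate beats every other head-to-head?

Brookfield

With single-peaked preferences on a line, the Condorcet winner is the candidate closest to the median voter.
The median voter (position 9) is closest to Brookfield at 7.
Check: Brookfield vs Elmhurst — voters closer to Brookfield: 4 of 5.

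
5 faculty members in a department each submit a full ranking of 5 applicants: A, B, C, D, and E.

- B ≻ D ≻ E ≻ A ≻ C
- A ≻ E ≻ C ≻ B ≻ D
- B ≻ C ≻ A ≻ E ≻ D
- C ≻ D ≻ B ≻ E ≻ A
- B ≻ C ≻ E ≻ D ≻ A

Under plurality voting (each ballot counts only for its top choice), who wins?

First-place vote totals:
  A: 1
  B: 3
  C: 1
  D: 0
  E: 0
B has the most first-place votes.

B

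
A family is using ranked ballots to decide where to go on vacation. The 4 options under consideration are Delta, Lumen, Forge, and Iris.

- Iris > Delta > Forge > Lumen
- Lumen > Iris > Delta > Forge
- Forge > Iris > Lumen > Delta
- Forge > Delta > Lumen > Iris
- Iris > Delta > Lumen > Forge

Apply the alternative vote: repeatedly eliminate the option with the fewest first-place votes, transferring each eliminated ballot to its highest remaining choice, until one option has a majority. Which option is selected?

Round 1: Forge 2, Iris 2, Lumen 1, Delta 0. Delta has the fewest and is eliminated.
Round 2: Forge 2, Iris 2, Lumen 1. Lumen has the fewest and is eliminated.
Round 3: Iris 3, Forge 2. Iris has a majority.

Iris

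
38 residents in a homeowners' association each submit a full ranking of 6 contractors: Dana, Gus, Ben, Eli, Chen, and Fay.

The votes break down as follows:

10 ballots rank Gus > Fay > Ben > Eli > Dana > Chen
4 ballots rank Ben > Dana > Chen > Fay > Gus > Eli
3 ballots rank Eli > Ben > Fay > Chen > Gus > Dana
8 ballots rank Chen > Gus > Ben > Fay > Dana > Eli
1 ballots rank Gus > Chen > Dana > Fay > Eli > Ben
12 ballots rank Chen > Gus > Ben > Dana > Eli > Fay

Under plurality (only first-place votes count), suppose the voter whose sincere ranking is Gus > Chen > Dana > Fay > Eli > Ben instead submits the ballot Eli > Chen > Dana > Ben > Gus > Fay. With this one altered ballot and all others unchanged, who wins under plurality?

Chen

First-place totals with the altered ballot: Dana 0, Gus 10, Ben 4, Eli 4, Chen 20, Fay 0.
The winner is unchanged: still Chen.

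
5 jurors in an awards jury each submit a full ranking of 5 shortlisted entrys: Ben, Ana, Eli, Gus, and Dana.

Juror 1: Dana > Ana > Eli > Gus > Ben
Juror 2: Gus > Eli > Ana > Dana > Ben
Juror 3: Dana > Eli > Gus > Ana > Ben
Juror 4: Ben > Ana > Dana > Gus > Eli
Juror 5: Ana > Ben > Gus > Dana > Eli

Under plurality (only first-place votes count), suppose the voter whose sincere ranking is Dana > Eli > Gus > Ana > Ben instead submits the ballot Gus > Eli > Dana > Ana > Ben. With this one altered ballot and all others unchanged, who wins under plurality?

Gus

First-place totals with the altered ballot: Ben 1, Ana 1, Eli 0, Gus 2, Dana 1.
The switch changes the winner from Dana to Gus.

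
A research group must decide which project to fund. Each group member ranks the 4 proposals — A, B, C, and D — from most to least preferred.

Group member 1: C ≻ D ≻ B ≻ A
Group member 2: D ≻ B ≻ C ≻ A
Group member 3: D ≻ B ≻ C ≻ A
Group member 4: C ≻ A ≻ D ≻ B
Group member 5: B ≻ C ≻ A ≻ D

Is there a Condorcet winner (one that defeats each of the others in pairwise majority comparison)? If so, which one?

Head-to-head results (5 voters total):
A vs B: B wins 4–1.
A vs C: C wins 5–0.
A vs D: D wins 3–2.
B vs C: B wins 3–2.
B vs D: D wins 4–1.
C vs D: C wins 3–2.
No candidate beats all others: B beats C beats D beats B, a majority cycle.

None — there is no Condorcet winner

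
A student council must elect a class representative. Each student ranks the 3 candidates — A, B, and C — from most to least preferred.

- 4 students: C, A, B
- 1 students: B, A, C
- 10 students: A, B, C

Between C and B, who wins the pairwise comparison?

Ballots ranking C above B: 4.
Ballots ranking B above C: 1+10 = 11.
B wins the head-to-head, 11–4.

B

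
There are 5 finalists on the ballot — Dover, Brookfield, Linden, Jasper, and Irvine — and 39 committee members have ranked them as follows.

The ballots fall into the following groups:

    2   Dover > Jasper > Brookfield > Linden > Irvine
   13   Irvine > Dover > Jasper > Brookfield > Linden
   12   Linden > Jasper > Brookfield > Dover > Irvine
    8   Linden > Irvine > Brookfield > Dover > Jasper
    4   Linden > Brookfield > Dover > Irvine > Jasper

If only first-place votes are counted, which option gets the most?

Linden

First-place vote totals:
  Dover: 2
  Brookfield: 0
  Linden: 24
  Jasper: 0
  Irvine: 13
Linden has the most first-place votes.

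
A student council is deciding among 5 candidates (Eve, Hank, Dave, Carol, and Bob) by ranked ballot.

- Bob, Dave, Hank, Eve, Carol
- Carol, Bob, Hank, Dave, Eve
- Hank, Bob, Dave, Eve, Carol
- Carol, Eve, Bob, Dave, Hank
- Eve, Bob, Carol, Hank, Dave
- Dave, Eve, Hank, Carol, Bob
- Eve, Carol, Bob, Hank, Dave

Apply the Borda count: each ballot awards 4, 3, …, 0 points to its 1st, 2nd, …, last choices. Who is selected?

Borda scores:
  Eve: 1 + 0 + 1 + 3 + 4 + 3 + 4 = 16
  Hank: 2 + 2 + 4 + 0 + 1 + 2 + 1 = 12
  Dave: 3 + 1 + 2 + 1 + 0 + 4 + 0 = 11
  Carol: 0 + 4 + 0 + 4 + 2 + 1 + 3 = 14
  Bob: 4 + 3 + 3 + 2 + 3 + 0 + 2 = 17
Bob has the highest total.

Bob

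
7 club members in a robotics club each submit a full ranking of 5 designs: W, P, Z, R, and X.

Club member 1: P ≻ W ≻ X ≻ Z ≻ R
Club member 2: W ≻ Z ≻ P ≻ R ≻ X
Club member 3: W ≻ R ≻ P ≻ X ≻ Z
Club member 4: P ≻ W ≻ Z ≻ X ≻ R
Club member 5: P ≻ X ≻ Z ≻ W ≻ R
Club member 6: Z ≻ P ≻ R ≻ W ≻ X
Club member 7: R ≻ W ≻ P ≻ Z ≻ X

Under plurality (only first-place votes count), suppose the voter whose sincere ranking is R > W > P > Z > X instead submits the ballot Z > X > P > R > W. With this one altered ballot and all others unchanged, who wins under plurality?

First-place totals with the altered ballot: W 2, P 3, Z 2, R 0, X 0.
The winner is unchanged: still P.

P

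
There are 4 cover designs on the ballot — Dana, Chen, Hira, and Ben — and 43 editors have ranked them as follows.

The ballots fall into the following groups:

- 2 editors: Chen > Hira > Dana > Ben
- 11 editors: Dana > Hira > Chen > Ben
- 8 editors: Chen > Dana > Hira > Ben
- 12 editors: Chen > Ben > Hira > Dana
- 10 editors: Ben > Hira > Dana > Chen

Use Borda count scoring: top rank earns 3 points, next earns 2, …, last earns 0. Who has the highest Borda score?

Borda scores:
  Dana: 2·1 + 11·3 + 8·2 + 12·0 + 10·1 = 61
  Chen: 2·3 + 11·1 + 8·3 + 12·3 + 10·0 = 77
  Hira: 2·2 + 11·2 + 8·1 + 12·1 + 10·2 = 66
  Ben: 2·0 + 11·0 + 8·0 + 12·2 + 10·3 = 54
Chen has the highest total.

Chen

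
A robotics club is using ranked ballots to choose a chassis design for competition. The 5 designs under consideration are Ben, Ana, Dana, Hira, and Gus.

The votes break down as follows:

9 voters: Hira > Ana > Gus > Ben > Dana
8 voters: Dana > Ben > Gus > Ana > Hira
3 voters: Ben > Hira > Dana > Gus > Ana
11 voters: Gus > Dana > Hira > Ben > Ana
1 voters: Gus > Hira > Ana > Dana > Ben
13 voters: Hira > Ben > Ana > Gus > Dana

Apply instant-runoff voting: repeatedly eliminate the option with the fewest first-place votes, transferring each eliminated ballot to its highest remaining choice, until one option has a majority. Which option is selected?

Round 1: Hira 22, Gus 12, Dana 8, Ben 3, Ana 0. Ana has the fewest and is eliminated.
Round 2: Hira 22, Gus 12, Dana 8, Ben 3. Ben has the fewest and is eliminated.
Round 3: Hira 25, Gus 12, Dana 8. Hira has a majority.

Hira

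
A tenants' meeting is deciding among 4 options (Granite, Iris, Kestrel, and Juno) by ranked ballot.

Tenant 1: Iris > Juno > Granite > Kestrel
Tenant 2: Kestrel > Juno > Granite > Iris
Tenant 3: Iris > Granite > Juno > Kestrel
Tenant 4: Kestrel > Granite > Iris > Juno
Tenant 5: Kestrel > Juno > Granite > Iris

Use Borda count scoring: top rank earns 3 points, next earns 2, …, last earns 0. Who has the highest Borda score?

Kestrel

Borda scores:
  Granite: 1 + 1 + 2 + 2 + 1 = 7
  Iris: 3 + 0 + 3 + 1 + 0 = 7
  Kestrel: 0 + 3 + 0 + 3 + 3 = 9
  Juno: 2 + 2 + 1 + 0 + 2 = 7
Kestrel has the highest total.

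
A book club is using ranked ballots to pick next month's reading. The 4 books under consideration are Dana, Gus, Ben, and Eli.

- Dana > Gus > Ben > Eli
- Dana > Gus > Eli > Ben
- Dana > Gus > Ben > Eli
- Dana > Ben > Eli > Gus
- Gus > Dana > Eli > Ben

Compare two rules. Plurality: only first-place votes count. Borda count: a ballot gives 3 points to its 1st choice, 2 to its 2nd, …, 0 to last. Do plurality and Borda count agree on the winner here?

Yes

Plurality first-place counts: Dana 4, Gus 1, Ben 0, Eli 0 → Dana.
Borda totals: Dana 14, Gus 9, Ben 4, Eli 3 → Dana.
The two rules agree on Dana.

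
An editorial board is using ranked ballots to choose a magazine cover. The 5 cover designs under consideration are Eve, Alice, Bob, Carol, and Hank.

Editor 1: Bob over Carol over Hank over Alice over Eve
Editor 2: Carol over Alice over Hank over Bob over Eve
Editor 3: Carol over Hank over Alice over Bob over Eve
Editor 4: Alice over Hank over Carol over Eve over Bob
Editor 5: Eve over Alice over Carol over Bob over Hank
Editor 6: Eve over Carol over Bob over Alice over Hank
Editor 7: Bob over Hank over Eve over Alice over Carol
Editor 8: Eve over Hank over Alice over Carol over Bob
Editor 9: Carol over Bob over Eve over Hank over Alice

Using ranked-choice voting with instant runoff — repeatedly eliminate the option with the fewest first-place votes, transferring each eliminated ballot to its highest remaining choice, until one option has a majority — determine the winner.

Round 1: Eve 3, Carol 3, Bob 2, Alice 1, Hank 0. Hank has the fewest and is eliminated.
Round 2: Eve 3, Carol 3, Bob 2, Alice 1. Alice has the fewest and is eliminated.
Round 3: Carol 4, Eve 3, Bob 2. Bob has the fewest and is eliminated.
Round 4: Carol 5, Eve 4. Carol has a majority.

Carol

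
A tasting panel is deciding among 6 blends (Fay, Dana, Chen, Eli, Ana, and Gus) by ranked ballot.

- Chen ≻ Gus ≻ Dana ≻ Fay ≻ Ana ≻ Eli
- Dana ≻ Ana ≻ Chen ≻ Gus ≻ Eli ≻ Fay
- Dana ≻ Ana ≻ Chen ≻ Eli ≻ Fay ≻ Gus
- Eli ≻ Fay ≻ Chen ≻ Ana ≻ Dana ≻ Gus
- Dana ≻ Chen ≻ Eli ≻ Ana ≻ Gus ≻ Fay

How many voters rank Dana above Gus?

4

Ballots ranking Dana above Gus: 4.
Ballots ranking Gus above Dana: 1.
So 4 of 5 voters prefer Dana to Gus.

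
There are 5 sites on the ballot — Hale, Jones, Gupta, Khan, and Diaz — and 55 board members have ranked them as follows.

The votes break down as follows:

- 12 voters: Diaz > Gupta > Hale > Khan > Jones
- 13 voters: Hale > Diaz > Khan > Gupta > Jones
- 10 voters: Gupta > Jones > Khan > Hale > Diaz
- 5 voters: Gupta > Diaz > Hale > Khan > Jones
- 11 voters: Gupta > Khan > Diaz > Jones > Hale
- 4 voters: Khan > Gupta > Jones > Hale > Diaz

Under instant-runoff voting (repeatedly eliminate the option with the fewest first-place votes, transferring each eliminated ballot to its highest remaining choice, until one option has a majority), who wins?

Round 1: Gupta 26, Hale 13, Diaz 12, Khan 4, Jones 0. Jones has the fewest and is eliminated.
Round 2: Gupta 26, Hale 13, Diaz 12, Khan 4. Khan has the fewest and is eliminated.
Round 3: Gupta 30, Hale 13, Diaz 12. Gupta has a majority.

Gupta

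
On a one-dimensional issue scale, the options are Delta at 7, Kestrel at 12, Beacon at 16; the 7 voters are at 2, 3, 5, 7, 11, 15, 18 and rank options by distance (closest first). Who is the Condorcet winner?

Delta

With single-peaked preferences on a line, the Condorcet winner is the candidate closest to the median voter.
The median voter (position 7) is closest to Delta at 7.
Check: Delta vs Kestrel — voters closer to Delta: 4 of 7.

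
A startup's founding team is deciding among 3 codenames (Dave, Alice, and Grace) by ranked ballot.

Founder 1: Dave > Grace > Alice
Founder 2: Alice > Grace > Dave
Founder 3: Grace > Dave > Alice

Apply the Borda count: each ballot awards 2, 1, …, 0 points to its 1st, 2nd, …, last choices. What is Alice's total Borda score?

2

Borda scores:
  Dave: 2 + 0 + 1 = 3
  Alice: 0 + 2 + 0 = 2
  Grace: 1 + 1 + 2 = 4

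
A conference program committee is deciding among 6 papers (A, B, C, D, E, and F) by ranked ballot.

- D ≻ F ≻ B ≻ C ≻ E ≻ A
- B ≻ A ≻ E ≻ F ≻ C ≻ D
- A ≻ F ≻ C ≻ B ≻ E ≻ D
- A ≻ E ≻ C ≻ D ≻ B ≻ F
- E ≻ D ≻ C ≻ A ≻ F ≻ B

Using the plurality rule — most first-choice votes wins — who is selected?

First-place vote totals:
  A: 2
  B: 1
  C: 0
  D: 1
  E: 1
  F: 0
A has the most first-place votes.

A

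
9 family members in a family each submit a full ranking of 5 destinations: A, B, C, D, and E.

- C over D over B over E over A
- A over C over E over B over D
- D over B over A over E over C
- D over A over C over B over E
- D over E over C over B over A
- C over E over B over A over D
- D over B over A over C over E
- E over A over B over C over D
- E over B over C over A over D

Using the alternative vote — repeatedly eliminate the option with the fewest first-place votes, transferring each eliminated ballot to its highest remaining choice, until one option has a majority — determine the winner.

Round 1: D 4, C 2, E 2, A 1, B 0. B has the fewest and is eliminated.
Round 2: D 4, C 2, E 2, A 1. A has the fewest and is eliminated.
Round 3: D 4, C 3, E 2. E has the fewest and is eliminated.
Round 4: C 5, D 4. C has a majority.

C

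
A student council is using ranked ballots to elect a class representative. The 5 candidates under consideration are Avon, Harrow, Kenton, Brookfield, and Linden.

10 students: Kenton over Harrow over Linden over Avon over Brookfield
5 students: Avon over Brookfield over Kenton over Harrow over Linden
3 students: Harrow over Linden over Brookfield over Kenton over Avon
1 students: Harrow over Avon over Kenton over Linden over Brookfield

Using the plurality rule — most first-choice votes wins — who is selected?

Kenton

First-place vote totals:
  Avon: 5
  Harrow: 4
  Kenton: 10
  Brookfield: 0
  Linden: 0
Kenton has the most first-place votes.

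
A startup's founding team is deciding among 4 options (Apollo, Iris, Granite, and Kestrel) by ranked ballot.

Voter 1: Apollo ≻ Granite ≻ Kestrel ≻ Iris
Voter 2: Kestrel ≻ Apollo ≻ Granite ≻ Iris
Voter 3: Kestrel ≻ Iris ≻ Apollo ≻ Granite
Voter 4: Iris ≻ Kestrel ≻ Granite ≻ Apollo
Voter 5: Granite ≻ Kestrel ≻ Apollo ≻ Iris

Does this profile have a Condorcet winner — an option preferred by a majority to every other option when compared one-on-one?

Head-to-head results (5 voters total):
Apollo vs Iris: Apollo wins 3–2.
Apollo vs Granite: Apollo wins 3–2.
Apollo vs Kestrel: Kestrel wins 4–1.
Iris vs Granite: Granite wins 3–2.
Iris vs Kestrel: Kestrel wins 4–1.
Granite vs Kestrel: Kestrel wins 3–2.
Kestrel beats each rival — Apollo (4–1), Iris (4–1), Granite (3–2) — so Kestrel is the Condorcet winner.

Yes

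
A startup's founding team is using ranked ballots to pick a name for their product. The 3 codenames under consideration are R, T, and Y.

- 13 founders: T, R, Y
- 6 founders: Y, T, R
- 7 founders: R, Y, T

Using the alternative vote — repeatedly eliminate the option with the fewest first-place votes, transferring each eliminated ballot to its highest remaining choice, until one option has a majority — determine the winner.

Round 1: T 13, R 7, Y 6. Y has the fewest and is eliminated.
Round 2: T 19, R 7. T has a majority.

T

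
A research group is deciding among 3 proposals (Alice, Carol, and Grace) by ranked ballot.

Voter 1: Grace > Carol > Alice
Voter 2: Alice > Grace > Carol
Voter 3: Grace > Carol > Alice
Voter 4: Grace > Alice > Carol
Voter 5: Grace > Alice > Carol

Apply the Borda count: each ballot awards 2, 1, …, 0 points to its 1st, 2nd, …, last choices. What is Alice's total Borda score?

4

Borda scores:
  Alice: 0 + 2 + 0 + 1 + 1 = 4
  Carol: 1 + 0 + 1 + 0 + 0 = 2
  Grace: 2 + 1 + 2 + 2 + 2 = 9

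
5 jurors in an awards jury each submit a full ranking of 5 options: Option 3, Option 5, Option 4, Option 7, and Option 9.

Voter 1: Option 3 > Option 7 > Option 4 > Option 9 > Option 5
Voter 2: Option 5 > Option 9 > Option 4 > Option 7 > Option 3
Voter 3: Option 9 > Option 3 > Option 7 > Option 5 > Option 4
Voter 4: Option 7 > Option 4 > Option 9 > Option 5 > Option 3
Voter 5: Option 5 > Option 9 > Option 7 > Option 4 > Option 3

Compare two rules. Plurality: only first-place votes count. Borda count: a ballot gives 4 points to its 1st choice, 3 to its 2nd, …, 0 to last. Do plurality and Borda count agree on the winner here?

Plurality first-place counts: Option 3 1, Option 5 2, Option 4 0, Option 7 1, Option 9 1 → Option 5.
Borda totals: Option 3 7, Option 5 10, Option 4 8, Option 7 12, Option 9 13 → Option 9.
The two rules disagree: plurality picks Option 5, Borda picks Option 9.

No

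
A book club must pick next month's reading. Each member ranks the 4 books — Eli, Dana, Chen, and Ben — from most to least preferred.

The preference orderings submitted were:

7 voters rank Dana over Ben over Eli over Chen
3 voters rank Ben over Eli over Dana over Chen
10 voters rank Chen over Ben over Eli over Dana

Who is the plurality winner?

First-place vote totals:
  Eli: 0
  Dana: 7
  Chen: 10
  Ben: 3
Chen has the most first-place votes.

Chen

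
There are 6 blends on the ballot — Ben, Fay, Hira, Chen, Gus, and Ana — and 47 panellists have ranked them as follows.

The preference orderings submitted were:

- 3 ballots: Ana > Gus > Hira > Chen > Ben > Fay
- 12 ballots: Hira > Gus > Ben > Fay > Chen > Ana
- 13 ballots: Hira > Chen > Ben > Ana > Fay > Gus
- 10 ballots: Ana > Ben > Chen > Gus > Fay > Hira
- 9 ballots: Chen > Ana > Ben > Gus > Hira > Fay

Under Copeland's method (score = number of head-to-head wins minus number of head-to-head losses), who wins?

Hira

Pairwise results:
  Ben vs Fay: Ben wins 47–0.
  Ben vs Hira: Hira wins 28–19.
  Ben vs Chen: Chen wins 25–22.
  Ben vs Gus: Ben wins 32–15.
  Ben vs Ana: Ben wins 25–22.
  Fay vs Hira: Hira wins 37–10.
  Fay vs Chen: Chen wins 35–12.
  Fay vs Gus: Gus wins 34–13.
  Fay vs Ana: Ana wins 35–12.
  Hira vs Chen: Hira wins 28–19.
  Hira vs Gus: Hira wins 25–22.
  Hira vs Ana: Hira wins 25–22.
  Chen vs Gus: Chen wins 32–15.
  Chen vs Ana: Chen wins 34–13.
  Gus vs Ana: Ana wins 35–12.
Copeland scores (wins − losses):
  Ben: 3 − 2 = 1
  Fay: 0 − 5 = -5
  Hira: 5 − 0 = 5
  Chen: 4 − 1 = 3
  Gus: 1 − 4 = -3
  Ana: 2 − 3 = -1
Hira has the best Copeland score.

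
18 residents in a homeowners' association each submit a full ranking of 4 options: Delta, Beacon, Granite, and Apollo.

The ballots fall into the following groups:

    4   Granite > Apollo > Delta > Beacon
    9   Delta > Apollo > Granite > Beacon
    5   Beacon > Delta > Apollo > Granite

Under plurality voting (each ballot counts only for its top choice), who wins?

Delta

First-place vote totals:
  Delta: 9
  Beacon: 5
  Granite: 4
  Apollo: 0
Delta has the most first-place votes.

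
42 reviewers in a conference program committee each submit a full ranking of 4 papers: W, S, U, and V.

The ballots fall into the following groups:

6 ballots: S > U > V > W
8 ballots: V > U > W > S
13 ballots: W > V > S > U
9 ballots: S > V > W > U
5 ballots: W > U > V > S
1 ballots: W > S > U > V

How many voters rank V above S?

26

Ballots ranking V above S: 8+13+5 = 26.
Ballots ranking S above V: 6+9+1 = 16.
So 26 of 42 voters prefer V to S.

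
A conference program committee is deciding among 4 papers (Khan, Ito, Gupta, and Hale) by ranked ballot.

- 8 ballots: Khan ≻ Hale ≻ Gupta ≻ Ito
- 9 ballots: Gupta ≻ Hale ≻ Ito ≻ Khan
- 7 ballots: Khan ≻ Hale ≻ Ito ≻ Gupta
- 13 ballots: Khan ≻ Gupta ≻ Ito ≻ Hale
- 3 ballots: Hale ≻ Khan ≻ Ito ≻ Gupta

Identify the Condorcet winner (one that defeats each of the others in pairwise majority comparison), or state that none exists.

Head-to-head results (40 voters total):
Khan vs Ito: Khan wins 31–9.
Khan vs Gupta: Khan wins 31–9.
Khan vs Hale: Khan wins 28–12.
Ito vs Gupta: Gupta wins 30–10.
Ito vs Hale: Hale wins 27–13.
Gupta vs Hale: Gupta wins 22–18.
Khan beats each rival — Ito (31–9), Gupta (31–9), Hale (28–12) — so Khan is the Condorcet winner.

Khan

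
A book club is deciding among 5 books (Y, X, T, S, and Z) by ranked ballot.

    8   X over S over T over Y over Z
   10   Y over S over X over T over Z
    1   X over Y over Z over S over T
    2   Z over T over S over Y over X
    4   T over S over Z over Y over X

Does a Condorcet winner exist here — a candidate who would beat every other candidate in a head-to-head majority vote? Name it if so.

Head-to-head results (25 voters total):
Y vs X: Y wins 16–9.
Y vs T: T wins 14–11.
Y vs S: S wins 14–11.
Y vs Z: Y wins 19–6.
X vs T: X wins 19–6.
X vs S: S wins 16–9.
X vs Z: X wins 19–6.
T vs S: S wins 19–6.
T vs Z: T wins 22–3.
S vs Z: S wins 22–3.
S beats each rival — Y (14–11), X (16–9), T (19–6), Z (22–3) — so S is the Condorcet winner.

S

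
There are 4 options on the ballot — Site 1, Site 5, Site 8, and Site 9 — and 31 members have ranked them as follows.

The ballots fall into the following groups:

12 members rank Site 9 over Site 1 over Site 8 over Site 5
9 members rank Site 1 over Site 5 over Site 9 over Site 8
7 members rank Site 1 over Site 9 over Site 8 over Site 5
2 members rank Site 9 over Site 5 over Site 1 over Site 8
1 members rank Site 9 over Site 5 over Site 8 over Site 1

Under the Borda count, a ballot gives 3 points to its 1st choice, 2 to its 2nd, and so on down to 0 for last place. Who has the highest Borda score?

Borda scores:
  Site 1: 12·2 + 9·3 + 7·3 + 2·1 + 0 = 74
  Site 5: 12·0 + 9·2 + 7·0 + 2·2 + 2 = 24
  Site 8: 12·1 + 9·0 + 7·1 + 2·0 + 1 = 20
  Site 9: 12·3 + 9·1 + 7·2 + 2·3 + 3 = 68
Site 1 has the highest total.

Site 1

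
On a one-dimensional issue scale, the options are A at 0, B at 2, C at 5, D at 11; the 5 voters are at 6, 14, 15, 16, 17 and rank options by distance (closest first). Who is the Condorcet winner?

D

With single-peaked preferences on a line, the Condorcet winner is the candidate closest to the median voter.
The median voter (position 15) is closest to D at 11.
Check: D vs C — voters closer to D: 4 of 5.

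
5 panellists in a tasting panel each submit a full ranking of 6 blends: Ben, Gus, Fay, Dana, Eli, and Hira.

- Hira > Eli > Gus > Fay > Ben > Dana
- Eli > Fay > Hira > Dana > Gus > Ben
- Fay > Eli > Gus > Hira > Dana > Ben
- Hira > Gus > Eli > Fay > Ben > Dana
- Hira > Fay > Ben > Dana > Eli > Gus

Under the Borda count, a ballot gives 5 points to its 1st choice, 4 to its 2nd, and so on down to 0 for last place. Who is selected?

Borda scores:
  Ben: 1 + 0 + 0 + 1 + 3 = 5
  Gus: 3 + 1 + 3 + 4 + 0 = 11
  Fay: 2 + 4 + 5 + 2 + 4 = 17
  Dana: 0 + 2 + 1 + 0 + 2 = 5
  Eli: 4 + 5 + 4 + 3 + 1 = 17
  Hira: 5 + 3 + 2 + 5 + 5 = 20
Hira has the highest total.

Hira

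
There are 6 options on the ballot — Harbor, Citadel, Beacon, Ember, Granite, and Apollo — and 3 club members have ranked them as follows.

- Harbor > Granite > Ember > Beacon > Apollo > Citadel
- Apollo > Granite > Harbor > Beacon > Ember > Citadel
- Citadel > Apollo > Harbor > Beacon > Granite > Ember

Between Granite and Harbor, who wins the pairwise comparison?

Harbor

Ballots ranking Granite above Harbor: 1.
Ballots ranking Harbor above Granite: 2.
Harbor wins the head-to-head, 2–1.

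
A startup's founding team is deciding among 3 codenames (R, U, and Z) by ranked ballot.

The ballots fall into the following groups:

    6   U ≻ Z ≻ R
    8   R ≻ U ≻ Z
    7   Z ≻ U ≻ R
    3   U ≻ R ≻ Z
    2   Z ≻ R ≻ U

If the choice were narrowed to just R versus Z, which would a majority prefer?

Ballots ranking R above Z: 8+3 = 11.
Ballots ranking Z above R: 6+7+2 = 15.
Z wins the head-to-head, 15–11.

Z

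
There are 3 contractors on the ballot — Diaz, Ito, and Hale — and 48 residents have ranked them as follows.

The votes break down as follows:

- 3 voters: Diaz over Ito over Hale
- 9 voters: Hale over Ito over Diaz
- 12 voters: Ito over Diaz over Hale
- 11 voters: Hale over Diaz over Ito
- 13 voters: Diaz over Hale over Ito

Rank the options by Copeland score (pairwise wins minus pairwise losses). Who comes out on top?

Pairwise results:
  Diaz vs Ito: Diaz wins 27–21.
  Diaz vs Hale: Diaz wins 28–20.
  Ito vs Hale: Hale wins 33–15.
Copeland scores (wins − losses):
  Diaz: 2 − 0 = 2
  Ito: 0 − 2 = -2
  Hale: 1 − 1 = 0
Diaz has the best Copeland score.

Diaz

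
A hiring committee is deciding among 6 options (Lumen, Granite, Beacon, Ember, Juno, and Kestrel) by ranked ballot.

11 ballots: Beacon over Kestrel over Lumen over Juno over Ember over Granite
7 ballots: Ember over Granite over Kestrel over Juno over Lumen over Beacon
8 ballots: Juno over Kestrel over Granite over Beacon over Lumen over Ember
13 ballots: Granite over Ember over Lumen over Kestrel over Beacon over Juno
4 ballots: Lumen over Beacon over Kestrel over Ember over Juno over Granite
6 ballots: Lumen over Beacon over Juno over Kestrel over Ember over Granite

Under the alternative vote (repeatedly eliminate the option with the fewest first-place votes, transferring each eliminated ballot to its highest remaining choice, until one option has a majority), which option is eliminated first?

Round 1: Granite 13, Beacon 11, Lumen 10, Juno 8, Ember 7, Kestrel 0. Kestrel has the fewest and is eliminated.
Round 2: Granite 13, Beacon 11, Lumen 10, Juno 8, Ember 7. Ember has the fewest and is eliminated.
Round 3: Granite 20, Beacon 11, Lumen 10, Juno 8. Juno has the fewest and is eliminated.
Round 4: Granite 28, Beacon 11, Lumen 10. Granite has a majority.

Kestrel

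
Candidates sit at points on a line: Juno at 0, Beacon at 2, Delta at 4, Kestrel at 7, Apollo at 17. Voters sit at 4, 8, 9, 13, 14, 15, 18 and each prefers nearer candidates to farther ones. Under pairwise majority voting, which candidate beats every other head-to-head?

Apollo

With single-peaked preferences on a line, the Condorcet winner is the candidate closest to the median voter.
The median voter (position 13) is closest to Apollo at 17.
Check: Apollo vs Delta — voters closer to Apollo: 4 of 7.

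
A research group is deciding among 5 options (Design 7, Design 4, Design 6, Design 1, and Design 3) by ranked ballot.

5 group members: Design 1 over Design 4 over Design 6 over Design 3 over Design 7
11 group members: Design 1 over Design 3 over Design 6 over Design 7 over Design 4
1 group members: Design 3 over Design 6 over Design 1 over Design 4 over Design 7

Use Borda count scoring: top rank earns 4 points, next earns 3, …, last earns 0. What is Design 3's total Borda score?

Borda scores:
  Design 7: 5·0 + 11·1 + 0 = 11
  Design 4: 5·3 + 11·0 + 1 = 16
  Design 6: 5·2 + 11·2 + 3 = 35
  Design 1: 5·4 + 11·4 + 2 = 66
  Design 3: 5·1 + 11·3 + 4 = 42

42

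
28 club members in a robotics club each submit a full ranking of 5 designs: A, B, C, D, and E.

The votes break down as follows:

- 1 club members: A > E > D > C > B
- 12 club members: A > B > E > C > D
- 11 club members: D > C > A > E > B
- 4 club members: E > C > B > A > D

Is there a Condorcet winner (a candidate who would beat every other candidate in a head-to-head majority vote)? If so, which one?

No Condorcet winner

Head-to-head results (28 voters total):
A vs B: A wins 24–4.
A vs C: C wins 15–13.
A vs D: A wins 17–11.
A vs E: A wins 24–4.
B vs C: C wins 16–12.
B vs D: B wins 16–12.
B vs E: E wins 16–12.
C vs D: C wins 16–12.
C vs E: E wins 17–11.
D vs E: E wins 17–11.
No candidate beats all others: A beats E beats C beats A, a majority cycle.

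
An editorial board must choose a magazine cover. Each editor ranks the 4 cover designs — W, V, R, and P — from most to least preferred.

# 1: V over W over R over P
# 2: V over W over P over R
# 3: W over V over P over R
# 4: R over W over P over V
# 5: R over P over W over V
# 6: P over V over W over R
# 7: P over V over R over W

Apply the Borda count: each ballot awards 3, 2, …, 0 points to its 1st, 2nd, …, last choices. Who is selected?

V

Borda scores:
  W: 2 + 2 + 3 + 2 + 1 + 1 + 0 = 11
  V: 3 + 3 + 2 + 0 + 0 + 2 + 2 = 12
  R: 1 + 0 + 0 + 3 + 3 + 0 + 1 = 8
  P: 0 + 1 + 1 + 1 + 2 + 3 + 3 = 11
V has the highest total.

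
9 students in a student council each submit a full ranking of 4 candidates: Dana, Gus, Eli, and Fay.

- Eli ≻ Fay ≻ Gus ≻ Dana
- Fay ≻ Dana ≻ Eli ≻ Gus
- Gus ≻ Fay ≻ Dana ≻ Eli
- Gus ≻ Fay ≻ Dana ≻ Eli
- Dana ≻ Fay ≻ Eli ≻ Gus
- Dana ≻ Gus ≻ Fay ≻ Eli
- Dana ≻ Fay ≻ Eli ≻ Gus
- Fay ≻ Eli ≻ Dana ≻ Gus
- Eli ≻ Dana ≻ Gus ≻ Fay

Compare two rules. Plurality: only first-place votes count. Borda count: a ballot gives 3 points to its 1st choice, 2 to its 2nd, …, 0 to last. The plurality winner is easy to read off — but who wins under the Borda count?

Fay

Plurality first-place counts: Dana 3, Gus 2, Eli 2, Fay 2 → Dana.
Borda totals: Dana 16, Gus 10, Eli 11, Fay 17 → Fay.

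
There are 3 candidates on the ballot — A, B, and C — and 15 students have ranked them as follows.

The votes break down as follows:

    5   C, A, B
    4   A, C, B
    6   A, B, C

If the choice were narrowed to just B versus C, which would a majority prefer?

C

Ballots ranking B above C: 6.
Ballots ranking C above B: 5+4 = 9.
C wins the head-to-head, 9–6.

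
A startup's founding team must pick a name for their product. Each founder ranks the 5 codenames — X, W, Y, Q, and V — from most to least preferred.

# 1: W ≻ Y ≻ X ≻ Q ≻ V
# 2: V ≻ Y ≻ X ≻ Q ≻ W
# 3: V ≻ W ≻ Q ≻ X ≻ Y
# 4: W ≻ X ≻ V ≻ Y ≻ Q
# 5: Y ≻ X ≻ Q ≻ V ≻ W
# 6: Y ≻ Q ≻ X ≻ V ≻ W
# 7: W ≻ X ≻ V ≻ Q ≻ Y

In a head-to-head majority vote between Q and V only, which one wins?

V

Ballots ranking Q above V: 3.
Ballots ranking V above Q: 4.
V wins the head-to-head, 4–3.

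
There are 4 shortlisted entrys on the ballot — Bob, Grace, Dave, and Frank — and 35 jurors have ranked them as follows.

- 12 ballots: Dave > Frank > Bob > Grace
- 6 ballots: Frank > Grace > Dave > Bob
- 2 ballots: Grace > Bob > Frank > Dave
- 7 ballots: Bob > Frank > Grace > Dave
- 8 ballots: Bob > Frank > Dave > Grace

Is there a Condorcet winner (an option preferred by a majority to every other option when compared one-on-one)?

Yes

Head-to-head results (35 voters total):
Bob vs Grace: Bob wins 27–8.
Bob vs Dave: Dave wins 18–17.
Bob vs Frank: Frank wins 18–17.
Grace vs Dave: Dave wins 20–15.
Grace vs Frank: Frank wins 33–2.
Dave vs Frank: Frank wins 23–12.
Frank beats each rival — Bob (18–17), Grace (33–2), Dave (23–12) — so Frank is the Condorcet winner.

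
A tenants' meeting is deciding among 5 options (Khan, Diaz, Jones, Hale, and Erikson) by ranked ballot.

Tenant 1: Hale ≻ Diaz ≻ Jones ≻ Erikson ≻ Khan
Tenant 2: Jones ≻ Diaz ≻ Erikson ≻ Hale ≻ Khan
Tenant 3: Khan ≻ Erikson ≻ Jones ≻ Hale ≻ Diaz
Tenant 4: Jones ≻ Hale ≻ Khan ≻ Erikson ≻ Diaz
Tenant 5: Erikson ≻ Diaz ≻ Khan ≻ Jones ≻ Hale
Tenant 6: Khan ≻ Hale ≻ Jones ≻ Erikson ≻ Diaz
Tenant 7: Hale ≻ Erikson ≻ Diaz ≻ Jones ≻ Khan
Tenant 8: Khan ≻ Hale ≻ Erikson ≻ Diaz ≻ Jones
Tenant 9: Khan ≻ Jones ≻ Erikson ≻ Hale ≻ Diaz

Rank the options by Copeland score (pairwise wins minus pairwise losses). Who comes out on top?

Pairwise results:
  Khan vs Diaz: Khan wins 5–4.
  Khan vs Jones: Khan wins 5–4.
  Khan vs Hale: Khan wins 5–4.
  Khan vs Erikson: Khan wins 5–4.
  Diaz vs Jones: Jones wins 5–4.
  Diaz vs Hale: Hale wins 7–2.
  Diaz vs Erikson: Erikson wins 7–2.
  Jones vs Hale: Jones wins 5–4.
  Jones vs Erikson: Jones wins 5–4.
  Hale vs Erikson: Hale wins 5–4.
Copeland scores (wins − losses):
  Khan: 4 − 0 = 4
  Diaz: 0 − 4 = -4
  Jones: 3 − 1 = 2
  Hale: 2 − 2 = 0
  Erikson: 1 − 3 = -2
Khan has the best Copeland score.

Khan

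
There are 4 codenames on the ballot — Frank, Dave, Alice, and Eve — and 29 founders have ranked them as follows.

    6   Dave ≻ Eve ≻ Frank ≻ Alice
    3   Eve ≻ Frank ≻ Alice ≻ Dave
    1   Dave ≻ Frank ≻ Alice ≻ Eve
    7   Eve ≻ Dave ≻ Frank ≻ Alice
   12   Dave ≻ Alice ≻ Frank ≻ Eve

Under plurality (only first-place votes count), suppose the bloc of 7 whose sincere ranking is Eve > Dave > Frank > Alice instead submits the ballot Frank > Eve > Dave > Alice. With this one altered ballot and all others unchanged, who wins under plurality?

Dave

First-place totals with the altered ballot: Frank 7, Dave 19, Alice 0, Eve 3.
The winner is unchanged: still Dave.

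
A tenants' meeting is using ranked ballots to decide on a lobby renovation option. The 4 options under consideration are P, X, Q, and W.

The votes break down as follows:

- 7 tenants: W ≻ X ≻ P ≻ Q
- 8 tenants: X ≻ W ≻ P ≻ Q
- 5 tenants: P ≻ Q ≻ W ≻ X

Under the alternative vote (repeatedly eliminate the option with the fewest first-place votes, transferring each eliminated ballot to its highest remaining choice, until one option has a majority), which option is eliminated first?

Round 1: X 8, W 7, P 5, Q 0. Q has the fewest and is eliminated.
Round 2: X 8, W 7, P 5. P has the fewest and is eliminated.
Round 3: W 12, X 8. W has a majority.

Q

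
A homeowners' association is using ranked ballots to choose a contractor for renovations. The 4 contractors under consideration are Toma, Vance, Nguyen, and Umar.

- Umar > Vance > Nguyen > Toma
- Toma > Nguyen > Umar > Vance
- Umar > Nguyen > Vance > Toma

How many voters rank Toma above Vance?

Ballots ranking Toma above Vance: 1.
Ballots ranking Vance above Toma: 2.
So 1 of 3 voters prefer Toma to Vance.

1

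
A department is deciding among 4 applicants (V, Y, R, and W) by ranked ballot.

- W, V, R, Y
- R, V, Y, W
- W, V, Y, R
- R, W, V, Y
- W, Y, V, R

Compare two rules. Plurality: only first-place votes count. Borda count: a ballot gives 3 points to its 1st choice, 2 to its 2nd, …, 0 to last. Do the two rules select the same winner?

Yes

Plurality first-place counts: V 0, Y 0, R 2, W 3 → W.
Borda totals: V 8, Y 4, R 7, W 11 → W.
The two rules agree on W.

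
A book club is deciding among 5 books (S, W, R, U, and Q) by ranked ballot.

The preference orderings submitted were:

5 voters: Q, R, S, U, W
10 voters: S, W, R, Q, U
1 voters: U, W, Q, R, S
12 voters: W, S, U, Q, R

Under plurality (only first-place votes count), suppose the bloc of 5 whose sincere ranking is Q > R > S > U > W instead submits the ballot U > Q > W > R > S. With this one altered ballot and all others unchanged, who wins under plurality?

W

First-place totals with the altered ballot: S 10, W 12, R 0, U 6, Q 0.
The winner is unchanged: still W.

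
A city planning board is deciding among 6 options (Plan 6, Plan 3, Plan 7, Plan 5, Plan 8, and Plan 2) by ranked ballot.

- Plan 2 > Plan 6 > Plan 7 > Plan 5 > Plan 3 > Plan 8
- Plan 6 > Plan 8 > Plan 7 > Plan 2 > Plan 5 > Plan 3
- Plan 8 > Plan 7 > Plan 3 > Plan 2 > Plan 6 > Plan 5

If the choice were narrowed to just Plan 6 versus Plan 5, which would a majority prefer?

Plan 6

Ballots ranking Plan 6 above Plan 5: 3.
Ballots ranking Plan 5 above Plan 6: 0.
Plan 6 wins the head-to-head, 3–0.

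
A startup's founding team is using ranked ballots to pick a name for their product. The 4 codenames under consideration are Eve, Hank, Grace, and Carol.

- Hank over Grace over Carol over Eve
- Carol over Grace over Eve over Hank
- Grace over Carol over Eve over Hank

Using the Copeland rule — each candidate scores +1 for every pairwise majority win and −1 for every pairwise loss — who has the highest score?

Pairwise results:
  Eve vs Hank: Eve wins 2–1.
  Eve vs Grace: Grace wins 3–0.
  Eve vs Carol: Carol wins 3–0.
  Hank vs Grace: Grace wins 2–1.
  Hank vs Carol: Carol wins 2–1.
  Grace vs Carol: Grace wins 2–1.
Copeland scores (wins − losses):
  Eve: 1 − 2 = -1
  Hank: 0 − 3 = -3
  Grace: 3 − 0 = 3
  Carol: 2 − 1 = 1
Grace has the best Copeland score.

Grace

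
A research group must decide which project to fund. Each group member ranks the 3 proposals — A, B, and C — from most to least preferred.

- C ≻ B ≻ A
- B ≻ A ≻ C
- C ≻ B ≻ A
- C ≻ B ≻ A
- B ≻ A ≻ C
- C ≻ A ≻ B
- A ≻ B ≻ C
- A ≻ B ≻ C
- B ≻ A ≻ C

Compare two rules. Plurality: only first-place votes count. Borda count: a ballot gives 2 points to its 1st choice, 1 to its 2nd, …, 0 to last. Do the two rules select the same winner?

Plurality first-place counts: A 2, B 3, C 4 → C.
Borda totals: A 8, B 11, C 8 → B.
The two rules disagree: plurality picks C, Borda picks B.

No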